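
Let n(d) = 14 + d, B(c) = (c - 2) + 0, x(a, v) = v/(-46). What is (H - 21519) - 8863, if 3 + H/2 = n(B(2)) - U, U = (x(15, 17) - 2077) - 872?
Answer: -562609/23 ≈ -24461.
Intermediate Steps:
x(a, v) = -v/46 (x(a, v) = v*(-1/46) = -v/46)
B(c) = -2 + c (B(c) = (-2 + c) + 0 = -2 + c)
U = -135671/46 (U = (-1/46*17 - 2077) - 872 = (-17/46 - 2077) - 872 = -95559/46 - 872 = -135671/46 ≈ -2949.4)
H = 136177/23 (H = -6 + 2*((14 + (-2 + 2)) - 1*(-135671/46)) = -6 + 2*((14 + 0) + 135671/46) = -6 + 2*(14 + 135671/46) = -6 + 2*(136315/46) = -6 + 136315/23 = 136177/23 ≈ 5920.7)
(H - 21519) - 8863 = (136177/23 - 21519) - 8863 = -358760/23 - 8863 = -562609/23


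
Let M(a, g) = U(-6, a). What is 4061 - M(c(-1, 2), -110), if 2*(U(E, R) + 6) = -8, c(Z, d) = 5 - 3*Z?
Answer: 4071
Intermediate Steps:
U(E, R) = -10 (U(E, R) = -6 + (½)*(-8) = -6 - 4 = -10)
M(a, g) = -10
4061 - M(c(-1, 2), -110) = 4061 - 1*(-10) = 4061 + 10 = 4071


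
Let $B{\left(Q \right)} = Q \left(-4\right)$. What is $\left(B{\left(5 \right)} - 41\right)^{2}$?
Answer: $3721$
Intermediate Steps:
$B{\left(Q \right)} = - 4 Q$
$\left(B{\left(5 \right)} - 41\right)^{2} = \left(\left(-4\right) 5 - 41\right)^{2} = \left(-20 - 41\right)^{2} = \left(-61\right)^{2} = 3721$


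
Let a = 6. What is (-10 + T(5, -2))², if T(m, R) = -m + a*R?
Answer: 729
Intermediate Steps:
T(m, R) = -m + 6*R
(-10 + T(5, -2))² = (-10 + (-1*5 + 6*(-2)))² = (-10 + (-5 - 12))² = (-10 - 17)² = (-27)² = 729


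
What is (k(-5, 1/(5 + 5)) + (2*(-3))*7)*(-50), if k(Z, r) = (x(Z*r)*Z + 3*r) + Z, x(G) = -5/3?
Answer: 5755/3 ≈ 1918.3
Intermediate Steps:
x(G) = -5/3 (x(G) = -5*⅓ = -5/3)
k(Z, r) = 3*r - 2*Z/3 (k(Z, r) = (-5*Z/3 + 3*r) + Z = (3*r - 5*Z/3) + Z = 3*r - 2*Z/3)
(k(-5, 1/(5 + 5)) + (2*(-3))*7)*(-50) = ((3/(5 + 5) - ⅔*(-5)) + (2*(-3))*7)*(-50) = ((3/10 + 10/3) - 6*7)*(-50) = ((3*(⅒) + 10/3) - 42)*(-50) = ((3/10 + 10/3) - 42)*(-50) = (109/30 - 42)*(-50) = -1151/30*(-50) = 5755/3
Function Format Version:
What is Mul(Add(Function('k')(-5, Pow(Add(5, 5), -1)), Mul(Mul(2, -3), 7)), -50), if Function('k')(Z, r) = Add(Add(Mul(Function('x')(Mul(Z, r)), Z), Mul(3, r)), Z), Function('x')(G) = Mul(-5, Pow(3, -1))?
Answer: Rational(5755, 3) ≈ 1918.3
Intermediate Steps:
Function('x')(G) = Rational(-5, 3) (Function('x')(G) = Mul(-5, Rational(1, 3)) = Rational(-5, 3))
Function('k')(Z, r) = Add(Mul(3, r), Mul(Rational(-2, 3), Z)) (Function('k')(Z, r) = Add(Add(Mul(Rational(-5, 3), Z), Mul(3, r)), Z) = Add(Add(Mul(3, r), Mul(Rational(-5, 3), Z)), Z) = Add(Mul(3, r), Mul(Rational(-2, 3), Z)))
Mul(Add(Function('k')(-5, Pow(Add(5, 5), -1)), Mul(Mul(2, -3), 7)), -50) = Mul(Add(Add(Mul(3, Pow(Add(5, 5), -1)), Mul(Rational(-2, 3), -5)), Mul(Mul(2, -3), 7)), -50) = Mul(Add(Add(Mul(3, Pow(10, -1)), Rational(10, 3)), Mul(-6, 7)), -50) = Mul(Add(Add(Mul(3, Rational(1, 10)), Rational(10, 3)), -42), -50) = Mul(Add(Add(Rational(3, 10), Rational(10, 3)), -42), -50) = Mul(Add(Rational(109, 30), -42), -50) = Mul(Rational(-1151, 30), -50) = Rational(5755, 3)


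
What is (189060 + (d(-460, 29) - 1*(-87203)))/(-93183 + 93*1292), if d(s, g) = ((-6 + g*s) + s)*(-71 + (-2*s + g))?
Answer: -11845405/26973 ≈ -439.16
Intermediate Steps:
d(s, g) = (-71 + g - 2*s)*(-6 + s + g*s) (d(s, g) = (-6 + s + g*s)*(-71 + (g - 2*s)) = (-6 + s + g*s)*(-71 + g - 2*s) = (-71 + g - 2*s)*(-6 + s + g*s))
(189060 + (d(-460, 29) - 1*(-87203)))/(-93183 + 93*1292) = (189060 + ((426 - 59*(-460) - 6*29 - 2*(-460)² - 460*29² - 70*29*(-460) - 2*29*(-460)²) - 1*(-87203)))/(-93183 + 93*1292) = (189060 + ((426 + 27140 - 174 - 2*211600 - 460*841 + 933800 - 2*29*211600) + 87203))/(-93183 + 120156) = (189060 + ((426 + 27140 - 174 - 423200 - 386860 + 933800 - 12272800) + 87203))/26973 = (189060 + (-12121668 + 87203))*(1/26973) = (189060 - 12034465)*(1/26973) = -11845405*1/26973 = -11845405/26973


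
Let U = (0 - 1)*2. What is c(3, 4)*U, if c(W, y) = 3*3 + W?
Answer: -24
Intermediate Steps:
c(W, y) = 9 + W
U = -2 (U = -1*2 = -2)
c(3, 4)*U = (9 + 3)*(-2) = 12*(-2) = -24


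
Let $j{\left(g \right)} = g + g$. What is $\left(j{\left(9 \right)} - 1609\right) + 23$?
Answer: $-1568$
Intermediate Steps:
$j{\left(g \right)} = 2 g$
$\left(j{\left(9 \right)} - 1609\right) + 23 = \left(2 \cdot 9 - 1609\right) + 23 = \left(18 - 1609\right) + 23 = -1591 + 23 = -1568$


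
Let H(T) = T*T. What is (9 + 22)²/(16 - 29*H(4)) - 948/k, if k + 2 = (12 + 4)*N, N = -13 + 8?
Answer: 172951/18368 ≈ 9.4159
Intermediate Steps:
H(T) = T²
N = -5
k = -82 (k = -2 + (12 + 4)*(-5) = -2 + 16*(-5) = -2 - 80 = -82)
(9 + 22)²/(16 - 29*H(4)) - 948/k = (9 + 22)²/(16 - 29*4²) - 948/(-82) = 31²/(16 - 29*16) - 948*(-1/82) = 961/(16 - 464) + 474/41 = 961/(-448) + 474/41 = 961*(-1/448) + 474/41 = -961/448 + 474/41 = 172951/18368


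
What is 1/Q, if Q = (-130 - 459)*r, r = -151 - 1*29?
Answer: 1/106020 ≈ 9.4322e-6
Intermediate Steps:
r = -180 (r = -151 - 29 = -180)
Q = 106020 (Q = (-130 - 459)*(-180) = -589*(-180) = 106020)
1/Q = 1/106020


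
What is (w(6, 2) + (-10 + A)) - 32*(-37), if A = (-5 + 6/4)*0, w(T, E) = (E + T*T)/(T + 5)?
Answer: 12952/11 ≈ 1177.5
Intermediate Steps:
w(T, E) = (E + T²)/(5 + T)
A = 0 (A = (-5 + 6*(¼))*0 = (-5 + 3/2)*0 = -7/2*0 = 0)
(w(6, 2) + (-10 + A)) - 32*(-37) = ((2 + 6²)/(5 + 6) + (-10 + 0)) - 32*(-37) = ((2 + 36)/11 - 10) + 1184 = ((1/11)*38 - 10) + 1184 = (38/11 - 10) + 1184 = -72/11 + 1184 = 12952/11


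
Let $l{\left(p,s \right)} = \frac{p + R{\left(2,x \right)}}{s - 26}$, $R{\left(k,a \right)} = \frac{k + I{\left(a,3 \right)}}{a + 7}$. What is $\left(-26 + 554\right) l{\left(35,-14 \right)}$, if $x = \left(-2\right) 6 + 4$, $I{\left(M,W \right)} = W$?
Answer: $-396$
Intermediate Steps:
$x = -8$ ($x = -12 + 4 = -8$)
$R{\left(k,a \right)} = \frac{3 + k}{7 + a}$ ($R{\left(k,a \right)} = \frac{k + 3}{a + 7} = \frac{3 + k}{7 + a}$)
$l{\left(p,s \right)} = \frac{-5 + p}{-26 + s}$ ($l{\left(p,s \right)} = \frac{p + \frac{3 + 2}{7 - 8}}{s - 26} = \frac{p + \frac{1}{-1} \cdot 5}{-26 + s} = \frac{p - 5}{-26 + s} = \frac{-5 + p}{-26 + s}$)
$\left(-26 + 554\right) l{\left(35,-14 \right)} = \left(-26 + 554\right) \frac{-5 + 35}{-26 - 14} = 528 \frac{1}{-40} \cdot 30 = 528 \left(\left(- \frac{1}{40}\right) 30\right) = 528 \left(- \frac{3}{4}\right) = -396$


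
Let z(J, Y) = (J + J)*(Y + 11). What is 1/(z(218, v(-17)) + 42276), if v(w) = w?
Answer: 1/39660 ≈ 2.5214e-5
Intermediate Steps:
z(J, Y) = 2*J*(11 + Y) (z(J, Y) = (2*J)*(11 + Y) = 2*J*(11 + Y))
1/(z(218, v(-17)) + 42276) = 1/(2*218*(11 - 17) + 42276) = 1/(2*218*(-6) + 42276) = 1/(-2616 + 42276) = 1/39660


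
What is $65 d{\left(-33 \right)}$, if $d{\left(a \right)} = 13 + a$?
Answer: $-1300$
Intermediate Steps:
$65 d{\left(-33 \right)} = 65 \left(13 - 33\right) = 65 \left(-20\right) = -1300$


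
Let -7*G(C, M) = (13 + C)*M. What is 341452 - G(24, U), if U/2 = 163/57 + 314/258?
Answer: 5859031372/17157 ≈ 3.4150e+5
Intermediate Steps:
U = 19984/2451 (U = 2*(163/57 + 314/258) = 2*(163*(1/57) + 314*(1/258)) = 2*(163/57 + 157/129) = 2*(9992/2451) = 19984/2451 ≈ 8.1534)
G(C, M) = -M*(13 + C)/7 (G(C, M) = -(13 + C)*M/7 = -M*(13 + C)/7)
341452 - G(24, U) = 341452 - (-1)*19984*(13 + 24)/(7*2451) = 341452 - (-1)*19984*37/(7*2451) = 341452 - 1*(-739408/17157) = 341452 + 739408/17157 = 5859031372/17157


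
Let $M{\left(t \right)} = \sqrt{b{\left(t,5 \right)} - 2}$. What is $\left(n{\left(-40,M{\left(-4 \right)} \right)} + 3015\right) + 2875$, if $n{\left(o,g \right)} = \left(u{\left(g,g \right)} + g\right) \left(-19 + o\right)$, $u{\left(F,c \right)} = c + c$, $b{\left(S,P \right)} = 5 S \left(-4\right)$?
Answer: $5890 - 177 \sqrt{78} \approx 4326.8$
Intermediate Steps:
$b{\left(S,P \right)} = - 20 S$
$u{\left(F,c \right)} = 2 c$
$M{\left(t \right)} = \sqrt{-2 - 20 t}$ ($M{\left(t \right)} = \sqrt{- 20 t - 2} = \sqrt{-2 - 20 t}$)
$n{\left(o,g \right)} = 3 g \left(-19 + o\right)$ ($n{\left(o,g \right)} = \left(2 g + g\right) \left(-19 + o\right) = 3 g \left(-19 + o\right)$)
$\left(n{\left(-40,M{\left(-4 \right)} \right)} + 3015\right) + 2875 = \left(3 \sqrt{-2 - -80} \left(-19 - 40\right) + 3015\right) + 2875 = \left(3 \sqrt{-2 + 80} \left(-59\right) + 3015\right) + 2875 = \left(3 \sqrt{78} \left(-59\right) + 3015\right) + 2875 = \left(- 177 \sqrt{78} + 3015\right) + 2875 = \left(3015 - 177 \sqrt{78}\right) + 2875 = 5890 - 177 \sqrt{78}$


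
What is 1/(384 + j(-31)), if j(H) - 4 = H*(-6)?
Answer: 1/574 ≈ 0.0017422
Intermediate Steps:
j(H) = 4 - 6*H (j(H) = 4 + H*(-6) = 4 - 6*H)
1/(384 + j(-31)) = 1/(384 + (4 - 6*(-31))) = 1/(384 + (4 + 186)) = 1/(384 + 190) = 1/574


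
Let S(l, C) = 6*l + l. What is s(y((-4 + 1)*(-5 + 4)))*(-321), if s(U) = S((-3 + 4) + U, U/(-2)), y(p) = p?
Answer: -8988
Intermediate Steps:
S(l, C) = 7*l
s(U) = 7 + 7*U (s(U) = 7*((-3 + 4) + U) = 7*(1 + U) = 7 + 7*U)
s(y((-4 + 1)*(-5 + 4)))*(-321) = (7 + 7*((-4 + 1)*(-5 + 4)))*(-321) = (7 + 7*(-3*(-1)))*(-321) = (7 + 7*3)*(-321) = (7 + 21)*(-321) = 28*(-321) = -8988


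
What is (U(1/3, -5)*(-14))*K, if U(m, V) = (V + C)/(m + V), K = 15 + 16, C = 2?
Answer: -279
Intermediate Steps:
K = 31
U(m, V) = (2 + V)/(V + m) (U(m, V) = (V + 2)/(m + V) = (2 + V)/(V + m))
(U(1/3, -5)*(-14))*K = (((2 - 5)/(-5 + 1/3))*(-14))*31 = ((-3/(-5 + 1*(⅓)))*(-14))*31 = ((-3/(-5 + ⅓))*(-14))*31 = ((-3/(-14/3))*(-14))*31 = (-3/14*(-3)*(-14))*31 = ((9/14)*(-14))*31 = -9*31 = -279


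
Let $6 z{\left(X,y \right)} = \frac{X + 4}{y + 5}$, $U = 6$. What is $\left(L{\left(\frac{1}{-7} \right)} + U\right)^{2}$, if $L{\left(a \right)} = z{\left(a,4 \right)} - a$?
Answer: $\frac{7569}{196} \approx 38.617$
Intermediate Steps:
$z{\left(X,y \right)} = \frac{4 + X}{6 \left(5 + y\right)}$ ($z{\left(X,y \right)} = \frac{\left(X + 4\right) \frac{1}{y + 5}}{6} = \frac{\left(4 + X\right) \frac{1}{5 + y}}{6} = \frac{\frac{1}{5 + y} \left(4 + X\right)}{6} = \frac{4 + X}{6 \left(5 + y\right)}$)
$L{\left(a \right)} = \frac{2}{27} - \frac{53 a}{54}$ ($L{\left(a \right)} = \frac{4 + a}{6 \left(5 + 4\right)} - a = \frac{4 + a}{6 \cdot 9} - a = \frac{1}{6} \cdot \frac{1}{9} \left(4 + a\right) - a = \left(\frac{2}{27} + \frac{a}{54}\right) - a = \frac{2}{27} - \frac{53 a}{54}$)
$\left(L{\left(\frac{1}{-7} \right)} + U\right)^{2} = \left(\left(\frac{2}{27} - \frac{53}{54 \left(-7\right)}\right) + 6\right)^{2} = \left(\left(\frac{2}{27} - - \frac{53}{378}\right) + 6\right)^{2} = \left(\left(\frac{2}{27} + \frac{53}{378}\right) + 6\right)^{2} = \left(\frac{3}{14} + 6\right)^{2} = \left(\frac{87}{14}\right)^{2} = \frac{7569}{196}$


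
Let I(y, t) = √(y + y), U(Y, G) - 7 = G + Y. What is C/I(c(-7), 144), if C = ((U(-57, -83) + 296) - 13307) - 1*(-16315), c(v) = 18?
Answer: 1057/2 ≈ 528.50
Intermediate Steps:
U(Y, G) = 7 + G + Y (U(Y, G) = 7 + (G + Y) = 7 + G + Y)
I(y, t) = √2*√y (I(y, t) = √(2*y) = √2*√y)
C = 3171 (C = (((7 - 83 - 57) + 296) - 13307) - 1*(-16315) = ((-133 + 296) - 13307) + 16315 = (163 - 13307) + 16315 = -13144 + 16315 = 3171)
C/I(c(-7), 144) = 3171/((√2*√18)) = 3171/((√2*(3*√2))) = 3171/6 = 3171*(⅙) = 1057/2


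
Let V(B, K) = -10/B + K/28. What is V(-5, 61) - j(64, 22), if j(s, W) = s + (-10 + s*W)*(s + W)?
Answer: -3368059/28 ≈ -1.2029e+5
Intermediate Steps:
V(B, K) = -10/B + K/28 (V(B, K) = -10/B + K*(1/28) = -10/B + K/28)
j(s, W) = s + (-10 + W*s)*(W + s)
V(-5, 61) - j(64, 22) = (-10/(-5) + (1/28)*61) - (-10*22 - 9*64 + 22*64² + 64*22²) = (-10*(-⅕) + 61/28) - (-220 - 576 + 22*4096 + 64*484) = (2 + 61/28) - (-220 - 576 + 90112 + 30976) = 117/28 - 1*120292 = 117/28 - 120292 = -3368059/28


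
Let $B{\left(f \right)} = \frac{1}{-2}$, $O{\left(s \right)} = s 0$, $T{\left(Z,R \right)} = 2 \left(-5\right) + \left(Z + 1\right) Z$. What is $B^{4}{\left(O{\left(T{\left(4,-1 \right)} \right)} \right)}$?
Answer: $\frac{1}{16} \approx 0.0625$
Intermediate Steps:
$T{\left(Z,R \right)} = -10 + Z \left(1 + Z\right)$ ($T{\left(Z,R \right)} = -10 + \left(1 + Z\right) Z = -10 + Z \left(1 + Z\right)$)
$O{\left(s \right)} = 0$
$B{\left(f \right)} = - \frac{1}{2}$
$B^{4}{\left(O{\left(T{\left(4,-1 \right)} \right)} \right)} = \left(- \frac{1}{2}\right)^{4} = \frac{1}{16}$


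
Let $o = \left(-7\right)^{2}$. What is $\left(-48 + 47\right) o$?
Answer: $-49$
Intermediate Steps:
$o = 49$
$\left(-48 + 47\right) o = \left(-48 + 47\right) 49 = \left(-1\right) 49 = -49$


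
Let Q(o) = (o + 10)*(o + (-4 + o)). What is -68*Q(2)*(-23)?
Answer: 0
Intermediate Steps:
Q(o) = (-4 + 2*o)*(10 + o) (Q(o) = (10 + o)*(-4 + 2*o) = (-4 + 2*o)*(10 + o))
-68*Q(2)*(-23) = -68*(-40 + 2*2² + 16*2)*(-23) = -68*(-40 + 2*4 + 32)*(-23) = -68*(-40 + 8 + 32)*(-23) = -68*0*(-23) = 0*(-23) = 0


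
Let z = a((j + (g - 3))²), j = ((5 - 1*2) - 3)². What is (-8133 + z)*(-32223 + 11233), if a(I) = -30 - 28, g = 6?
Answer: 171929090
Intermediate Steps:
j = 0 (j = ((5 - 2) - 3)² = (3 - 3)² = 0² = 0)
a(I) = -58
z = -58
(-8133 + z)*(-32223 + 11233) = (-8133 - 58)*(-32223 + 11233) = -8191*(-20990) = 171929090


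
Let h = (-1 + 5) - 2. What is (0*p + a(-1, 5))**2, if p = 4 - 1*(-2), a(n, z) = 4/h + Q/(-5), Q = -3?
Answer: 169/25 ≈ 6.7600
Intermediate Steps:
h = 2 (h = 4 - 2 = 2)
a(n, z) = 13/5 (a(n, z) = 4/2 - 3/(-5) = 4*(1/2) - 3*(-1/5) = 2 + 3/5 = 13/5)
p = 6 (p = 4 + 2 = 6)
(0*p + a(-1, 5))**2 = (0*6 + 13/5)**2 = (0 + 13/5)**2 = (13/5)**2 = 169/25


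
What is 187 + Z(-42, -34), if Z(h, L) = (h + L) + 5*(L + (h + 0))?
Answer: -269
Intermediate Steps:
Z(h, L) = 6*L + 6*h (Z(h, L) = (L + h) + 5*(L + h) = (L + h) + (5*L + 5*h) = 6*L + 6*h)
187 + Z(-42, -34) = 187 + (6*(-34) + 6*(-42)) = 187 + (-204 - 252) = 187 - 456 = -269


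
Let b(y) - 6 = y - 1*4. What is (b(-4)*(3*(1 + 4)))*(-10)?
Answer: 300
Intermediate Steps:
b(y) = 2 + y (b(y) = 6 + (y - 1*4) = 6 + (y - 4) = 6 + (-4 + y) = 2 + y)
(b(-4)*(3*(1 + 4)))*(-10) = ((2 - 4)*(3*(1 + 4)))*(-10) = -6*5*(-10) = -2*15*(-10) = -30*(-10) = 300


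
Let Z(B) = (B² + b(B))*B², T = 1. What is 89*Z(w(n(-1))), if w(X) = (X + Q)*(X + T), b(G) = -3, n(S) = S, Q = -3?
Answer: 0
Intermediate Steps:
w(X) = (1 + X)*(-3 + X) (w(X) = (X - 3)*(X + 1) = (-3 + X)*(1 + X) = (1 + X)*(-3 + X))
Z(B) = B²*(-3 + B²) (Z(B) = (B² - 3)*B² = (-3 + B²)*B² = B²*(-3 + B²))
89*Z(w(n(-1))) = 89*((-3 + (-1)² - 2*(-1))²*(-3 + (-3 + (-1)² - 2*(-1))²)) = 89*((-3 + 1 + 2)²*(-3 + (-3 + 1 + 2)²)) = 89*(0²*(-3 + 0²)) = 89*(0*(-3 + 0)) = 89*(0*(-3)) = 89*0 = 0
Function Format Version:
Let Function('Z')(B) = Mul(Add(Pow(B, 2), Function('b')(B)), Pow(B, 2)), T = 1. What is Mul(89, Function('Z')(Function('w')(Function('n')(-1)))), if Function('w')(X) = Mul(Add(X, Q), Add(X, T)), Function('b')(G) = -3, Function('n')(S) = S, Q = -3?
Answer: 0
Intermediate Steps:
Function('w')(X) = Mul(Add(1, X), Add(-3, X)) (Function('w')(X) = Mul(Add(X, -3), Add(X, 1)) = Mul(Add(-3, X), Add(1, X)) = Mul(Add(1, X), Add(-3, X)))
Function('Z')(B) = Mul(Pow(B, 2), Add(-3, Pow(B, 2))) (Function('Z')(B) = Mul(Add(Pow(B, 2), -3), Pow(B, 2)) = Mul(Add(-3, Pow(B, 2)), Pow(B, 2)) = Mul(Pow(B, 2), Add(-3, Pow(B, 2))))
Mul(89, Function('Z')(Function('w')(Function('n')(-1)))) = Mul(89, Mul(Pow(Add(-3, Pow(-1, 2), Mul(-2, -1)), 2), Add(-3, Pow(Add(-3, Pow(-1, 2), Mul(-2, -1)), 2)))) = Mul(89, Mul(Pow(Add(-3, 1, 2), 2), Add(-3, Pow(Add(-3, 1, 2), 2)))) = Mul(89, Mul(Pow(0, 2), Add(-3, Pow(0, 2)))) = Mul(89, Mul(0, Add(-3, 0))) = Mul(89, Mul(0, -3)) = Mul(89, 0) = 0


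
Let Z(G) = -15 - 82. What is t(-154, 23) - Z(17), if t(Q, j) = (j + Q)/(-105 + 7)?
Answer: 9637/98 ≈ 98.337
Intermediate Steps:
Z(G) = -97
t(Q, j) = -Q/98 - j/98 (t(Q, j) = (Q + j)/(-98) = (Q + j)*(-1/98) = -Q/98 - j/98)
t(-154, 23) - Z(17) = (-1/98*(-154) - 1/98*23) - 1*(-97) = (11/7 - 23/98) + 97 = 131/98 + 97 = 9637/98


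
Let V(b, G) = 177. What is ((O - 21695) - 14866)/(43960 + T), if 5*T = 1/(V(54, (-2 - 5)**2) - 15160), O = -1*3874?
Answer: -3029188025/3293263399 ≈ -0.91981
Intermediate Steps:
O = -3874
T = -1/74915 (T = 1/(5*(177 - 15160)) = (1/5)/(-14983) = (1/5)*(-1/14983) = -1/74915 ≈ -1.3348e-5)
((O - 21695) - 14866)/(43960 + T) = ((-3874 - 21695) - 14866)/(43960 - 1/74915) = (-25569 - 14866)/(3293263399/74915) = -40435*74915/3293263399 = -3029188025/3293263399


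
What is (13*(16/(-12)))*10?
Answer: -520/3 ≈ -173.33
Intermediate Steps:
(13*(16/(-12)))*10 = (13*(16*(-1/12)))*10 = (13*(-4/3))*10 = -52/3*10 = -520/3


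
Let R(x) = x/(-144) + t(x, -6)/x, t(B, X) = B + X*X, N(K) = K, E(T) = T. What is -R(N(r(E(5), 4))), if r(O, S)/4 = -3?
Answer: 23/12 ≈ 1.9167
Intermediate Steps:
r(O, S) = -12 (r(O, S) = 4*(-3) = -12)
t(B, X) = B + X²
R(x) = -x/144 + (36 + x)/x (R(x) = x/(-144) + (x + (-6)²)/x = x*(-1/144) + (x + 36)/x = -x/144 + (36 + x)/x)
-R(N(r(E(5), 4))) = -(1 + 36/(-12) - 1/144*(-12)) = -(1 + 36*(-1/12) + 1/12) = -(1 - 3 + 1/12) = -1*(-23/12) = 23/12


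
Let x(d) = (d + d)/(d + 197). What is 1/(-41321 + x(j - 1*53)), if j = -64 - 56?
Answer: -12/496025 ≈ -2.4192e-5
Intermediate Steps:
j = -120
x(d) = 2*d/(197 + d) (x(d) = (2*d)/(197 + d) = 2*d/(197 + d))
1/(-41321 + x(j - 1*53)) = 1/(-41321 + 2*(-120 - 1*53)/(197 + (-120 - 1*53))) = 1/(-41321 + 2*(-120 - 53)/(197 + (-120 - 53))) = 1/(-41321 + 2*(-173)/(197 - 173)) = 1/(-41321 + 2*(-173)/24) = 1/(-41321 + 2*(-173)*(1/24)) = 1/(-41321 - 173/12) = 1/(-496025/12) = -12/496025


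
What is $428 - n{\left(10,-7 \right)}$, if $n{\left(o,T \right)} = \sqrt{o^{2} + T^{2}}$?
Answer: $428 - \sqrt{149} \approx 415.79$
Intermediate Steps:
$n{\left(o,T \right)} = \sqrt{T^{2} + o^{2}}$
$428 - n{\left(10,-7 \right)} = 428 - \sqrt{\left(-7\right)^{2} + 10^{2}} = 428 - \sqrt{49 + 100} = 428 - \sqrt{149}$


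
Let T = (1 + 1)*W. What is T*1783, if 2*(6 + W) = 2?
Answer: -17830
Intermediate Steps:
W = -5 (W = -6 + (1/2)*2 = -6 + 1 = -5)
T = -10 (T = (1 + 1)*(-5) = 2*(-5) = -10)
T*1783 = -10*1783 = -17830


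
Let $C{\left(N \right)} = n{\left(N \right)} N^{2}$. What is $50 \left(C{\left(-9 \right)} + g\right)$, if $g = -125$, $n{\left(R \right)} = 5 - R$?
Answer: $50450$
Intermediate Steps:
$C{\left(N \right)} = N^{2} \left(5 - N\right)$ ($C{\left(N \right)} = \left(5 - N\right) N^{2} = N^{2} \left(5 - N\right)$)
$50 \left(C{\left(-9 \right)} + g\right) = 50 \left(\left(-9\right)^{2} \left(5 - -9\right) - 125\right) = 50 \left(81 \left(5 + 9\right) - 125\right) = 50 \left(81 \cdot 14 - 125\right) = 50 \left(1134 - 125\right) = 50 \cdot 1009 = 50450$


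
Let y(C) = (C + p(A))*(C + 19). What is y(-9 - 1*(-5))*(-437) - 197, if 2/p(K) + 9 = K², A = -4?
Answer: 169051/7 ≈ 24150.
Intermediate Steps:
p(K) = 2/(-9 + K²)
y(C) = (19 + C)*(2/7 + C) (y(C) = (C + 2/(-9 + (-4)²))*(C + 19) = (C + 2/(-9 + 16))*(19 + C) = (C + 2/7)*(19 + C) = (2/7 + C)*(19 + C) = (19 + C)*(2/7 + C))
y(-9 - 1*(-5))*(-437) - 197 = (38/7 + (-9 - 1*(-5))² + 135*(-9 - 1*(-5))/7)*(-437) - 197 = (38/7 + (-9 + 5)² + 135*(-9 + 5)/7)*(-437) - 197 = (38/7 + (-4)² + (135/7)*(-4))*(-437) - 197 = (38/7 + 16 - 540/7)*(-437) - 197 = -390/7*(-437) - 197 = 170430/7 - 197 = 169051/7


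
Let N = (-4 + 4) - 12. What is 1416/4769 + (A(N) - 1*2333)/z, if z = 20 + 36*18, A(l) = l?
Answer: -10237417/3185692 ≈ -3.2136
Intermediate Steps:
N = -12 (N = 0 - 12 = -12)
z = 668 (z = 20 + 648 = 668)
1416/4769 + (A(N) - 1*2333)/z = 1416/4769 + (-12 - 1*2333)/668 = 1416*(1/4769) + (-12 - 2333)*(1/668) = 1416/4769 - 2345*1/668 = 1416/4769 - 2345/668 = -10237417/3185692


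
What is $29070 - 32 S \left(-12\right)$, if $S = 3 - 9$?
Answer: $26766$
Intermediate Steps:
$S = -6$
$29070 - 32 S \left(-12\right) = 29070 - 32 \left(-6\right) \left(-12\right) = 29070 - \left(-192\right) \left(-12\right) = 29070 - 2304 = 26766$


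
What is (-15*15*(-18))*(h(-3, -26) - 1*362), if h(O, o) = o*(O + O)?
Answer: -834300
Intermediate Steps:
h(O, o) = 2*O*o (h(O, o) = o*(2*O) = 2*O*o)
(-15*15*(-18))*(h(-3, -26) - 1*362) = (-15*15*(-18))*(2*(-3)*(-26) - 1*362) = (-225*(-18))*(156 - 362) = 4050*(-206) = -834300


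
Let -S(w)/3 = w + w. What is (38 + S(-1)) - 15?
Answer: 29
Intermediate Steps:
S(w) = -6*w (S(w) = -3*(w + w) = -6*w)
(38 + S(-1)) - 15 = (38 - 6*(-1)) - 15 = (38 + 6) - 15 = 44 - 15 = 29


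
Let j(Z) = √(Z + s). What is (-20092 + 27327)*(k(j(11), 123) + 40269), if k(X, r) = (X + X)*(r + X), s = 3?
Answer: 291548795 + 1779810*√14 ≈ 2.9821e+8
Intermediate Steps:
j(Z) = √(3 + Z) (j(Z) = √(Z + 3) = √(3 + Z))
k(X, r) = 2*X*(X + r) (k(X, r) = (2*X)*(X + r) = 2*X*(X + r))
(-20092 + 27327)*(k(j(11), 123) + 40269) = (-20092 + 27327)*(2*√(3 + 11)*(√(3 + 11) + 123) + 40269) = 7235*(2*√14*(√14 + 123) + 40269) = 7235*(2*√14*(123 + √14) + 40269) = 7235*(40269 + 2*√14*(123 + √14)) = 291346215 + 14470*√14*(123 + √14)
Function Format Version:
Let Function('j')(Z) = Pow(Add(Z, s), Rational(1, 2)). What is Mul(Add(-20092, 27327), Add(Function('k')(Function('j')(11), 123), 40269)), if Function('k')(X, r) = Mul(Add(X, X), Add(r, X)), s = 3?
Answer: Add(291548795, Mul(1779810, Pow(14, Rational(1, 2)))) ≈ 2.9821e+8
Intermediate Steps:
Function('j')(Z) = Pow(Add(3, Z), Rational(1, 2)) (Function('j')(Z) = Pow(Add(Z, 3), Rational(1, 2)) = Pow(Add(3, Z), Rational(1, 2)))
Function('k')(X, r) = Mul(2, X, Add(X, r)) (Function('k')(X, r) = Mul(Mul(2, X), Add(X, r)) = Mul(2, X, Add(X, r)))
Mul(Add(-20092, 27327), Add(Function('k')(Function('j')(11), 123), 40269)) = Mul(Add(-20092, 27327), Add(Mul(2, Pow(Add(3, 11), Rational(1, 2)), Add(Pow(Add(3, 11), Rational(1, 2)), 123)), 40269)) = Mul(7235, Add(Mul(2, Pow(14, Rational(1, 2)), Add(Pow(14, Rational(1, 2)), 123)), 40269)) = Mul(7235, Add(Mul(2, Pow(14, Rational(1, 2)), Add(123, Pow(14, Rational(1, 2)))), 40269)) = Mul(7235, Add(40269, Mul(2, Pow(14, Rational(1, 2)), Add(123, Pow(14, Rational(1, 2)))))) = Add(291346215, Mul(14470, Pow(14, Rational(1, 2)), Add(123, Pow(14, Rational(1, 2)))))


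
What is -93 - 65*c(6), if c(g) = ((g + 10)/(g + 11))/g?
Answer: -5263/51 ≈ -103.20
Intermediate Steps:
c(g) = (10 + g)/(g*(11 + g)) (c(g) = ((10 + g)/(11 + g))/g = (10 + g)/(g*(11 + g)))
-93 - 65*c(6) = -93 - 65*(10 + 6)/(6*(11 + 6)) = -93 - 65*16/(6*17) = -93 - 65*8/51 = -93 - 520/51 = -5263/51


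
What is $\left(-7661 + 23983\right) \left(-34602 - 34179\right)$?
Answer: $-1122643482$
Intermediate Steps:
$\left(-7661 + 23983\right) \left(-34602 - 34179\right) = 16322 \left(-68781\right) = -1122643482$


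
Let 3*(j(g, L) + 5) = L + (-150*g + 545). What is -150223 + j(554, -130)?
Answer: -533369/3 ≈ -1.7779e+5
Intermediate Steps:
j(g, L) = 530/3 - 50*g + L/3 (j(g, L) = -5 + (L + (-150*g + 545))/3 = -5 + (L + (545 - 150*g))/3 = -5 + (545 + L - 150*g)/3 = -5 + (545/3 - 50*g + L/3) = 530/3 - 50*g + L/3)
-150223 + j(554, -130) = -150223 + (530/3 - 50*554 + (⅓)*(-130)) = -150223 + (530/3 - 27700 - 130/3) = -150223 - 82700/3 = -533369/3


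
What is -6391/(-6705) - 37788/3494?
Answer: -115519193/11713635 ≈ -9.8619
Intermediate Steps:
-6391/(-6705) - 37788/3494 = -6391*(-1/6705) - 37788*1/3494 = 6391/6705 - 18894/1747 = -115519193/11713635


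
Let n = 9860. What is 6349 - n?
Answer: -3511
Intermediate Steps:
6349 - n = 6349 - 1*9860 = 6349 - 9860 = -3511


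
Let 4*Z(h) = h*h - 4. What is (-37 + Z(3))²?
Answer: 20449/16 ≈ 1278.1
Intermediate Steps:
Z(h) = -1 + h²/4 (Z(h) = (h*h - 4)/4 = (h² - 4)/4 = (-4 + h²)/4 = -1 + h²/4)
(-37 + Z(3))² = (-37 + (-1 + (¼)*3²))² = (-37 + (-1 + (¼)*9))² = (-37 + (-1 + 9/4))² = (-37 + 5/4)² = (-143/4)² = 20449/16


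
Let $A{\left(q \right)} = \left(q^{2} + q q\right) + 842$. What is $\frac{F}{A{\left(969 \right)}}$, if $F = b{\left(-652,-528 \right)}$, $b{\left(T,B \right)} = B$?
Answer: $- \frac{132}{469691} \approx -0.00028104$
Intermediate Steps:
$F = -528$
$A{\left(q \right)} = 842 + 2 q^{2}$ ($A{\left(q \right)} = \left(q^{2} + q^{2}\right) + 842 = 2 q^{2} + 842 = 842 + 2 q^{2}$)
$\frac{F}{A{\left(969 \right)}} = - \frac{528}{842 + 2 \cdot 969^{2}} = - \frac{528}{842 + 2 \cdot 938961} = - \frac{528}{842 + 1877922} = - \frac{528}{1878764} = \left(-528\right) \frac{1}{1878764} = - \frac{132}{469691}$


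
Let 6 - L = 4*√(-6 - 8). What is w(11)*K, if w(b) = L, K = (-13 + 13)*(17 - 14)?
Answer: 0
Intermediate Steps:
K = 0 (K = 0*3 = 0)
L = 6 - 4*I*√14 (L = 6 - 4*√(-6 - 8) = 6 - 4*√(-14) = 6 - 4*I*√14 ≈ 6.0 - 14.967*I)
w(b) = 6 - 4*I*√14
w(11)*K = (6 - 4*I*√14)*0 = 0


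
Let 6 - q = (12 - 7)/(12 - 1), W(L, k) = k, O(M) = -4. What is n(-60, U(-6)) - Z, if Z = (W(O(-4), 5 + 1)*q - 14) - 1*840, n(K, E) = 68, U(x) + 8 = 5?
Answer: 9776/11 ≈ 888.73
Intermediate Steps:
U(x) = -3 (U(x) = -8 + 5 = -3)
q = 61/11 (q = 6 - (12 - 7)/(12 - 1) = 6 - 5/11 = 61/11 ≈ 5.5455)
Z = -9028/11 (Z = ((5 + 1)*(61/11) - 14) - 1*840 = (6*(61/11) - 14) - 840 = (366/11 - 14) - 840 = 212/11 - 840 = -9028/11 ≈ -820.73)
n(-60, U(-6)) - Z = 68 - 1*(-9028/11) = 68 + 9028/11 = 9776/11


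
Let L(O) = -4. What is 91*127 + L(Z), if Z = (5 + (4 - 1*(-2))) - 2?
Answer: 11553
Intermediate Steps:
Z = 9 (Z = (5 + (4 + 2)) - 2 = (5 + 6) - 2 = 11 - 2 = 9)
91*127 + L(Z) = 91*127 - 4 = 11557 - 4 = 11553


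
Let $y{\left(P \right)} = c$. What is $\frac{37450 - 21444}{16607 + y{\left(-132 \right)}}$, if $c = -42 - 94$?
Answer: $\frac{16006}{16471} \approx 0.97177$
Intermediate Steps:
$c = -136$ ($c = -42 - 94 = -136$)
$y{\left(P \right)} = -136$
$\frac{37450 - 21444}{16607 + y{\left(-132 \right)}} = \frac{37450 - 21444}{16607 - 136} = \frac{16006}{16471}$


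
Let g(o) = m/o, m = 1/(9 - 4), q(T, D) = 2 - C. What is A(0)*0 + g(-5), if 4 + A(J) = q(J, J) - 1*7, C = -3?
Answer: -1/25 ≈ -0.040000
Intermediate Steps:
q(T, D) = 5 (q(T, D) = 2 - 1*(-3) = 2 + 3 = 5)
A(J) = -6 (A(J) = -4 + (5 - 1*7) = -4 + (5 - 7) = -4 - 2 = -6)
m = 1/5 ≈ 0.20000
g(o) = 1/(5*o)
A(0)*0 + g(-5) = -6*0 + (1/5)/(-5) = 0 + (1/5)*(-1/5) = 0 - 1/25 = -1/25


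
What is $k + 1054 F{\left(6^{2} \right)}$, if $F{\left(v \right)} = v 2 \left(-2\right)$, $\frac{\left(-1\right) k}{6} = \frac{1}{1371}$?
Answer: $- \frac{69361634}{457} \approx -1.5178 \cdot 10^{5}$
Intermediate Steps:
$k = - \frac{2}{457}$ ($k = - \frac{6}{1371} = \left(-6\right) \frac{1}{1371} = - \frac{2}{457} \approx -0.0043764$)
$F{\left(v \right)} = - 4 v$ ($F{\left(v \right)} = 2 v \left(-2\right) = - 4 v$)
$k + 1054 F{\left(6^{2} \right)} = - \frac{2}{457} + 1054 \left(- 4 \cdot 6^{2}\right) = - \frac{2}{457} + 1054 \left(\left(-4\right) 36\right) = - \frac{2}{457} + 1054 \left(-144\right) = - \frac{2}{457} - 151776 = - \frac{69361634}{457}$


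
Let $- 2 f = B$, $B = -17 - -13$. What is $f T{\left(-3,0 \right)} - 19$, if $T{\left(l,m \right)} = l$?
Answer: $-25$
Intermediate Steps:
$B = -4$ ($B = -17 + 13 = -4$)
$f = 2$ ($f = \left(- \frac{1}{2}\right) \left(-4\right) = 2$)
$f T{\left(-3,0 \right)} - 19 = 2 \left(-3\right) - 19 = -6 - 19 = -25$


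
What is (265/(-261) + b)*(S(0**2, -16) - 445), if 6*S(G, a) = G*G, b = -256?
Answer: 29851045/261 ≈ 1.1437e+5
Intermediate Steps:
S(G, a) = G**2/6 (S(G, a) = (G*G)/6 = G**2/6)
(265/(-261) + b)*(S(0**2, -16) - 445) = (265/(-261) - 256)*((0**2)**2/6 - 445) = (265*(-1/261) - 256)*((1/6)*0**2 - 445) = (-265/261 - 256)*((1/6)*0 - 445) = -67081*(0 - 445)/261 = -67081/261*(-445) = 29851045/261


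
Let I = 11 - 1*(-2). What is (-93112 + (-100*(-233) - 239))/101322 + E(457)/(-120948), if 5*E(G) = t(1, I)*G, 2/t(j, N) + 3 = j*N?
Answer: -35309918809/51061221900 ≈ -0.69152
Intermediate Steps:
I = 13 (I = 11 + 2 = 13)
t(j, N) = 2/(-3 + N*j) (t(j, N) = 2/(-3 + j*N) = 2/(-3 + N*j))
E(G) = G/25 (E(G) = ((2/(-3 + 13*1))*G)/5 = ((2/(-3 + 13))*G)/5 = ((2/10)*G)/5 = ((2*(1/10))*G)/5 = (G/5)/5 = G/25)
(-93112 + (-100*(-233) - 239))/101322 + E(457)/(-120948) = (-93112 + (-100*(-233) - 239))/101322 + ((1/25)*457)/(-120948) = (-93112 + (23300 - 239))*(1/101322) + (457/25)*(-1/120948) = (-93112 + 23061)*(1/101322) - 457/3023700 = -70051*1/101322 - 457/3023700 = -70051/101322 - 457/3023700 = -35309918809/51061221900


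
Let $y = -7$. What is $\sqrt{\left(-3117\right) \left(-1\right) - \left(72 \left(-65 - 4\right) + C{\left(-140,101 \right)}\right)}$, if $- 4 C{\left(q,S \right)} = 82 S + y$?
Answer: $\frac{\sqrt{40615}}{2} \approx 100.77$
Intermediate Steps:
$C{\left(q,S \right)} = \frac{7}{4} - \frac{41 S}{2}$ ($C{\left(q,S \right)} = - \frac{82 S - 7}{4} = - \frac{-7 + 82 S}{4} = \frac{7}{4} - \frac{41 S}{2}$)
$\sqrt{\left(-3117\right) \left(-1\right) - \left(72 \left(-65 - 4\right) + C{\left(-140,101 \right)}\right)} = \sqrt{\left(-3117\right) \left(-1\right) - \left(\frac{7}{4} - \frac{4141}{2} + 72 \left(-65 - 4\right)\right)} = \sqrt{3117 - - \frac{28147}{4}} = \sqrt{3117 + \left(4968 - - \frac{8275}{4}\right)} = \sqrt{3117 + \left(4968 + \frac{8275}{4}\right)} = \sqrt{3117 + \frac{28147}{4}} = \sqrt{\frac{40615}{4}} = \frac{\sqrt{40615}}{2}$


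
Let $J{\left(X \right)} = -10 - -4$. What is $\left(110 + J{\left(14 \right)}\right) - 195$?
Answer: $-91$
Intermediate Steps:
$J{\left(X \right)} = -6$ ($J{\left(X \right)} = -10 + 4 = -6$)
$\left(110 + J{\left(14 \right)}\right) - 195 = \left(110 - 6\right) - 195 = 104 - 195 = -91$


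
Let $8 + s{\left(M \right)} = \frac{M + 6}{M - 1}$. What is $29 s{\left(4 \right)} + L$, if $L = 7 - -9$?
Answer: $- \frac{358}{3} \approx -119.33$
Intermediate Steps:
$s{\left(M \right)} = -8 + \frac{6 + M}{-1 + M}$ ($s{\left(M \right)} = -8 + \frac{M + 6}{M - 1} = -8 + \frac{6 + M}{-1 + M}$)
$L = 16$ ($L = 7 + 9 = 16$)
$29 s{\left(4 \right)} + L = 29 \frac{7 \left(2 - 4\right)}{-1 + 4} + 16 = 29 \frac{7 \left(2 - 4\right)}{3} + 16 = 29 \cdot 7 \cdot \frac{1}{3} \left(-2\right) + 16 = 29 \left(- \frac{14}{3}\right) + 16 = - \frac{406}{3} + 16 = - \frac{358}{3}$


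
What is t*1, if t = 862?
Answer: 862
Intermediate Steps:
t*1 = 862*1 = 862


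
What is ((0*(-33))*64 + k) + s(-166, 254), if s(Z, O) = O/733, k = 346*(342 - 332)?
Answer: 2536434/733 ≈ 3460.3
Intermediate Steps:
k = 3460 (k = 346*10 = 3460)
s(Z, O) = O/733 (s(Z, O) = O*(1/733) = O/733)
((0*(-33))*64 + k) + s(-166, 254) = ((0*(-33))*64 + 3460) + (1/733)*254 = (0*64 + 3460) + 254/733 = (0 + 3460) + 254/733 = 3460 + 254/733 = 2536434/733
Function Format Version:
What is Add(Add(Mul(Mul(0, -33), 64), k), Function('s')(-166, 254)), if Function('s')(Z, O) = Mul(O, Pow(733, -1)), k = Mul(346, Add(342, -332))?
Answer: Rational(2536434, 733) ≈ 3460.3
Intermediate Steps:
k = 3460 (k = Mul(346, 10) = 3460)
Function('s')(Z, O) = Mul(Rational(1, 733), O) (Function('s')(Z, O) = Mul(O, Rational(1, 733)) = Mul(Rational(1, 733), O))
Add(Add(Mul(Mul(0, -33), 64), k), Function('s')(-166, 254)) = Add(Add(Mul(Mul(0, -33), 64), 3460), Mul(Rational(1, 733), 254)) = Add(Add(Mul(0, 64), 3460), Rational(254, 733)) = Add(Add(0, 3460), Rational(254, 733)) = Add(3460, Rational(254, 733)) = Rational(2536434, 733)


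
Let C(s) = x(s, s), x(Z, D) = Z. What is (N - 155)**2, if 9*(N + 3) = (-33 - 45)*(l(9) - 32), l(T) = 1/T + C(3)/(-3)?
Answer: 11764900/729 ≈ 16138.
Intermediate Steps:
C(s) = s
l(T) = -1 + 1/T (l(T) = 1/T + 3/(-3) = 1/T + 3*(-1/3) = 1/T - 1 = -1 + 1/T)
N = 7615/27 (N = -3 + ((-33 - 45)*((1 - 1*9)/9 - 32))/9 = -3 + (-78*((1 - 9)/9 - 32))/9 = -3 + (-78*((1/9)*(-8) - 32))/9 = -3 + (-78*(-8/9 - 32))/9 = -3 + (-78*(-296/9))/9 = -3 + (1/9)*(7696/3) = -3 + 7696/27 = 7615/27 ≈ 282.04)
(N - 155)**2 = (7615/27 - 155)**2 = (3430/27)**2 = 11764900/729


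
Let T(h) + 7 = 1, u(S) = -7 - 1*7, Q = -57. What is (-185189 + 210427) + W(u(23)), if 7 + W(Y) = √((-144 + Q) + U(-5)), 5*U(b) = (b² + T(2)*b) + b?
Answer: 25231 + I*√191 ≈ 25231.0 + 13.82*I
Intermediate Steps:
u(S) = -14 (u(S) = -7 - 7 = -14)
T(h) = -6 (T(h) = -7 + 1 = -6)
U(b) = -b + b²/5 (U(b) = ((b² - 6*b) + b)/5 = (b² - 5*b)/5 = -b + b²/5)
W(Y) = -7 + I*√191 (W(Y) = -7 + √((-144 - 57) + (⅕)*(-5)*(-5 - 5)) = -7 + √(-201 + (⅕)*(-5)*(-10)) = -7 + √(-201 + 10) = -7 + √(-191) = -7 + I*√191)
(-185189 + 210427) + W(u(23)) = (-185189 + 210427) + (-7 + I*√191) = 25238 + (-7 + I*√191) = 25231 + I*√191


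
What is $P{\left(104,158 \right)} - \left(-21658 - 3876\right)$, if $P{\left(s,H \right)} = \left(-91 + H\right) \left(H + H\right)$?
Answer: $46706$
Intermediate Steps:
$P{\left(s,H \right)} = 2 H \left(-91 + H\right)$ ($P{\left(s,H \right)} = \left(-91 + H\right) 2 H = 2 H \left(-91 + H\right)$)
$P{\left(104,158 \right)} - \left(-21658 - 3876\right) = 2 \cdot 158 \left(-91 + 158\right) - \left(-21658 - 3876\right) = 2 \cdot 158 \cdot 67 - -25534 = 21172 + 25534 = 46706$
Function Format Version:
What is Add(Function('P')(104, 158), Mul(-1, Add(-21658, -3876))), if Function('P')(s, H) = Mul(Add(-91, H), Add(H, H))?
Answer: 46706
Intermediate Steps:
Function('P')(s, H) = Mul(2, H, Add(-91, H)) (Function('P')(s, H) = Mul(Add(-91, H), Mul(2, H)) = Mul(2, H, Add(-91, H)))
Add(Function('P')(104, 158), Mul(-1, Add(-21658, -3876))) = Add(Mul(2, 158, Add(-91, 158)), Mul(-1, Add(-21658, -3876))) = Add(Mul(2, 158, 67), Mul(-1, -25534)) = Add(21172, 25534) = 46706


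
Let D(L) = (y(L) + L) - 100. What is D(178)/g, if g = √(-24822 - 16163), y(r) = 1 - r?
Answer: 99*I*√40985/40985 ≈ 0.48902*I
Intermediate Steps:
g = I*√40985 (g = √(-40985) = I*√40985 ≈ 202.45*I)
D(L) = -99 (D(L) = ((1 - L) + L) - 100 = 1 - 100 = -99)
D(178)/g = -99*(-I*√40985/40985) = -(-99)*I*√40985/40985 = 99*I*√40985/40985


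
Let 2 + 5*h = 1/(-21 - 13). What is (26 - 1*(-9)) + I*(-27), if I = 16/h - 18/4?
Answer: 56159/46 ≈ 1220.8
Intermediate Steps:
h = -69/170 (h = -⅖ + 1/(5*(-21 - 13)) = -⅖ + (⅕)/(-34) = -⅖ + (⅕)*(-1/34) = -⅖ - 1/170 = -69/170 ≈ -0.40588)
I = -6061/138 (I = 16/(-69/170) - 18/4 = 16*(-170/69) - 18*¼ = -2720/69 - 9/2 = -6061/138 ≈ -43.920)
(26 - 1*(-9)) + I*(-27) = (26 - 1*(-9)) - 6061/138*(-27) = (26 + 9) + 54549/46 = 35 + 54549/46 = 56159/46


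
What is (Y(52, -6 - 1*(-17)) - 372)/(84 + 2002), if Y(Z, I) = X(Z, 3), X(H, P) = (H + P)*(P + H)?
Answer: 379/298 ≈ 1.2718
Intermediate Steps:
X(H, P) = (H + P)² (X(H, P) = (H + P)*(H + P) = (H + P)²)
Y(Z, I) = (3 + Z)² (Y(Z, I) = (Z + 3)² = (3 + Z)²)
(Y(52, -6 - 1*(-17)) - 372)/(84 + 2002) = ((3 + 52)² - 372)/(84 + 2002) = (55² - 372)/2086 = (3025 - 372)*(1/2086) = 2653*(1/2086) = 379/298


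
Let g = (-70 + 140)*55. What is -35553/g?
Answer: -5079/550 ≈ -9.2345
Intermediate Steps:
g = 3850 (g = 70*55 = 3850)
-35553/g = -35553/3850 = -35553*1/3850 = -5079/550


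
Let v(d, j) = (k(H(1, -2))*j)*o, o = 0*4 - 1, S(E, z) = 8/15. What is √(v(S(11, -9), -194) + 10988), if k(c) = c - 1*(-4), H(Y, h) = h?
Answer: 12*√79 ≈ 106.66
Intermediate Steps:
k(c) = 4 + c (k(c) = c + 4 = 4 + c)
S(E, z) = 8/15 (S(E, z) = 8*(1/15) = 8/15)
o = -1 (o = 0 - 1 = -1)
v(d, j) = -2*j (v(d, j) = ((4 - 2)*j)*(-1) = (2*j)*(-1) = -2*j)
√(v(S(11, -9), -194) + 10988) = √(-2*(-194) + 10988) = √(388 + 10988) = √11376 = 12*√79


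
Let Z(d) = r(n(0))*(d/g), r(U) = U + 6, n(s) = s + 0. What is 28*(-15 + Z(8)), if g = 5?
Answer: -756/5 ≈ -151.20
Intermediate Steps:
n(s) = s
r(U) = 6 + U
Z(d) = 6*d/5 (Z(d) = (6 + 0)*(d/5) = 6*(d*(⅕)) = 6*(d/5) = 6*d/5)
28*(-15 + Z(8)) = 28*(-15 + (6/5)*8) = 28*(-15 + 48/5) = 28*(-27/5) = -756/5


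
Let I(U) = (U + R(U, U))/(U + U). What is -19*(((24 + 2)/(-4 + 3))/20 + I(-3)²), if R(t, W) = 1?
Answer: 2033/90 ≈ 22.589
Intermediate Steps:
I(U) = (1 + U)/(2*U) (I(U) = (U + 1)/(U + U) = (1 + U)/((2*U)) = (1 + U)*(1/(2*U)) = (1 + U)/(2*U))
-19*(((24 + 2)/(-4 + 3))/20 + I(-3)²) = -19*(((24 + 2)/(-4 + 3))/20 + ((½)*(1 - 3)/(-3))²) = -19*((26/(-1))*(1/20) + ((½)*(-⅓)*(-2))²) = -19*((26*(-1))*(1/20) + (⅓)²) = -19*(-26*1/20 + ⅑) = -19*(-13/10 + ⅑) = -19*(-107/90) = 2033/90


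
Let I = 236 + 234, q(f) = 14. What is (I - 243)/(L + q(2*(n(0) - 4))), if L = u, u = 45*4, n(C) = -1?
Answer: 227/194 ≈ 1.1701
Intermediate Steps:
u = 180
L = 180
I = 470
(I - 243)/(L + q(2*(n(0) - 4))) = (470 - 243)/(180 + 14) = 227/194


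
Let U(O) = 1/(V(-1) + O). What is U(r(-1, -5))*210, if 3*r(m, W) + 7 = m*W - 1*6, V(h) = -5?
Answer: -630/23 ≈ -27.391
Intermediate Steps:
r(m, W) = -13/3 + W*m/3 (r(m, W) = -7/3 + (m*W - 1*6)/3 = -7/3 + (W*m - 6)/3 = -7/3 + (-6 + W*m)/3 = -7/3 + (-2 + W*m/3) = -13/3 + W*m/3)
U(O) = 1/(-5 + O)
U(r(-1, -5))*210 = 210/(-5 + (-13/3 + (⅓)*(-5)*(-1))) = 210/(-5 + (-13/3 + 5/3)) = 210/(-5 - 8/3) = 210/(-23/3) = -3/23*210 = -630/23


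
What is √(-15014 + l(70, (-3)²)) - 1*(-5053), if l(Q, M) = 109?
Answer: 5053 + I*√14905 ≈ 5053.0 + 122.09*I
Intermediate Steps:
√(-15014 + l(70, (-3)²)) - 1*(-5053) = √(-15014 + 109) - 1*(-5053) = √(-14905) + 5053 = I*√14905 + 5053 = 5053 + I*√14905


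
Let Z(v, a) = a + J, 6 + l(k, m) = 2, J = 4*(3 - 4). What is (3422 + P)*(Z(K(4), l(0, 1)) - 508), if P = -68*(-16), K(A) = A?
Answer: -2327160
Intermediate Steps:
J = -4 (J = 4*(-1) = -4)
l(k, m) = -4 (l(k, m) = -6 + 2 = -4)
Z(v, a) = -4 + a (Z(v, a) = a - 4 = -4 + a)
P = 1088
(3422 + P)*(Z(K(4), l(0, 1)) - 508) = (3422 + 1088)*((-4 - 4) - 508) = 4510*(-8 - 508) = 4510*(-516) = -2327160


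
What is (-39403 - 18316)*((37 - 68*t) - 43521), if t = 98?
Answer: 2894492412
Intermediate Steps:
(-39403 - 18316)*((37 - 68*t) - 43521) = (-39403 - 18316)*((37 - 68*98) - 43521) = -57719*((37 - 6664) - 43521) = -57719*(-6627 - 43521) = -57719*(-50148) = 2894492412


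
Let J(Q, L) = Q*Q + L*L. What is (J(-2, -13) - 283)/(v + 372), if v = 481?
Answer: -110/853 ≈ -0.12896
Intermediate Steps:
J(Q, L) = L² + Q² (J(Q, L) = Q² + L² = L² + Q²)
(J(-2, -13) - 283)/(v + 372) = (((-13)² + (-2)²) - 283)/(481 + 372) = ((169 + 4) - 283)/853 = (173 - 283)*(1/853) = -110*1/853 = -110/853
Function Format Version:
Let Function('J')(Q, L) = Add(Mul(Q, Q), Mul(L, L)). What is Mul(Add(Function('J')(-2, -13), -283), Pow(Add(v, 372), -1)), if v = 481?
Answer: Rational(-110, 853) ≈ -0.12896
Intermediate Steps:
Function('J')(Q, L) = Add(Pow(L, 2), Pow(Q, 2)) (Function('J')(Q, L) = Add(Pow(Q, 2), Pow(L, 2)) = Add(Pow(L, 2), Pow(Q, 2)))
Mul(Add(Function('J')(-2, -13), -283), Pow(Add(v, 372), -1)) = Mul(Add(Add(Pow(-13, 2), Pow(-2, 2)), -283), Pow(Add(481, 372), -1)) = Mul(Add(Add(169, 4), -283), Pow(853, -1)) = Mul(Add(173, -283), Rational(1, 853)) = Mul(-110, Rational(1, 853)) = Rational(-110, 853)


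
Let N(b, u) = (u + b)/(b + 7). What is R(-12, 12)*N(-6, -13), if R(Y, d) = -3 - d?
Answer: 285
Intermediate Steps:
N(b, u) = (b + u)/(7 + b)
R(-12, 12)*N(-6, -13) = (-3 - 1*12)*((-6 - 13)/(7 - 6)) = (-3 - 12)*(-19/1) = -15*(-19) = 285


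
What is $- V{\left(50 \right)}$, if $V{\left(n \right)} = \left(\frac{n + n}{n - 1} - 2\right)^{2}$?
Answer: $- \frac{4}{2401} \approx -0.001666$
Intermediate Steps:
$V{\left(n \right)} = \left(-2 + \frac{2 n}{-1 + n}\right)^{2}$ ($V{\left(n \right)} = \left(\frac{2 n}{-1 + n} - 2\right)^{2} = \left(-2 + \frac{2 n}{-1 + n}\right)^{2}$)
$- V{\left(50 \right)} = - \frac{4}{\left(-1 + 50\right)^{2}} = - \frac{4}{2401}$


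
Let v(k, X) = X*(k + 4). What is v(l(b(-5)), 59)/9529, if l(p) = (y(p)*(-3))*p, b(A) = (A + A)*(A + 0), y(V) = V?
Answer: -442264/9529 ≈ -46.412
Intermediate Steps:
b(A) = 2*A² (b(A) = (2*A)*A = 2*A²)
l(p) = -3*p² (l(p) = (p*(-3))*p = (-3*p)*p = -3*p²)
v(k, X) = X*(4 + k)
v(l(b(-5)), 59)/9529 = (59*(4 - 3*(2*(-5)²)²))/9529 = (59*(4 - 3*(2*25)²))*(1/9529) = (59*(4 - 3*50²))*(1/9529) = (59*(4 - 3*2500))*(1/9529) = (59*(4 - 7500))*(1/9529) = (59*(-7496))*(1/9529) = -442264*1/9529 = -442264/9529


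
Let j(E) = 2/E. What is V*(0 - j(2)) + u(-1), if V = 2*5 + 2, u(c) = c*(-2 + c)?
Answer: -9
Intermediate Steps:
V = 12 (V = 10 + 2 = 12)
V*(0 - j(2)) + u(-1) = 12*(0 - 2/2) - (-2 - 1) = 12*(0 - 2/2) - 1*(-3) = 12*(0 - 1*1) + 3 = 12*(0 - 1) + 3 = 12*(-1) + 3 = -12 + 3 = -9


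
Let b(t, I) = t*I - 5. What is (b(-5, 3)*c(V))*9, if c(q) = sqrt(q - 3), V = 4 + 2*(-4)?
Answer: -180*I*sqrt(7) ≈ -476.24*I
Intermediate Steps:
b(t, I) = -5 + I*t (b(t, I) = I*t - 5 = -5 + I*t)
V = -4 (V = 4 - 8 = -4)
c(q) = sqrt(-3 + q)
(b(-5, 3)*c(V))*9 = ((-5 + 3*(-5))*sqrt(-3 - 4))*9 = ((-5 - 15)*sqrt(-7))*9 = -20*I*sqrt(7)*9 = -180*I*sqrt(7)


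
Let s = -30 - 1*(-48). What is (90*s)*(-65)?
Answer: -105300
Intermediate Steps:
s = 18 (s = -30 + 48 = 18)
(90*s)*(-65) = (90*18)*(-65) = 1620*(-65) = -105300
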